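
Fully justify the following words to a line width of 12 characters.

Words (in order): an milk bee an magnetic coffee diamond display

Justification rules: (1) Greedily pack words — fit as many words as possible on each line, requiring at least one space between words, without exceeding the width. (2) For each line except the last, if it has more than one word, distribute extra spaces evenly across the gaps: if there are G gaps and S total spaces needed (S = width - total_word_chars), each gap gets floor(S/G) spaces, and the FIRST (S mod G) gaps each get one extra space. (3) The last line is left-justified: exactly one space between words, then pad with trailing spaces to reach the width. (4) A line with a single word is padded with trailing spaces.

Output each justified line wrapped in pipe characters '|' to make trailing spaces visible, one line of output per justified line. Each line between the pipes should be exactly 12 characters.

Line 1: ['an', 'milk', 'bee'] (min_width=11, slack=1)
Line 2: ['an', 'magnetic'] (min_width=11, slack=1)
Line 3: ['coffee'] (min_width=6, slack=6)
Line 4: ['diamond'] (min_width=7, slack=5)
Line 5: ['display'] (min_width=7, slack=5)

Answer: |an  milk bee|
|an  magnetic|
|coffee      |
|diamond     |
|display     |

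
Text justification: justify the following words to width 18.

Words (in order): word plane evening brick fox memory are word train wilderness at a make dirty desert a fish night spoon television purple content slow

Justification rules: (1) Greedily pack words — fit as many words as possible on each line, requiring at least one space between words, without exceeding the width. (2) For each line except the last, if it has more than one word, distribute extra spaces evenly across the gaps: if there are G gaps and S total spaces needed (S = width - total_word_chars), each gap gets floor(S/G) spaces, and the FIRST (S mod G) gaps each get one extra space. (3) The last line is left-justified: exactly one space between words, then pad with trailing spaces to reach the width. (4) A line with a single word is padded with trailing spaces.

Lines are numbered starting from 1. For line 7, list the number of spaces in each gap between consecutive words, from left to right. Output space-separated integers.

Line 1: ['word', 'plane', 'evening'] (min_width=18, slack=0)
Line 2: ['brick', 'fox', 'memory'] (min_width=16, slack=2)
Line 3: ['are', 'word', 'train'] (min_width=14, slack=4)
Line 4: ['wilderness', 'at', 'a'] (min_width=15, slack=3)
Line 5: ['make', 'dirty', 'desert'] (min_width=17, slack=1)
Line 6: ['a', 'fish', 'night', 'spoon'] (min_width=18, slack=0)
Line 7: ['television', 'purple'] (min_width=17, slack=1)
Line 8: ['content', 'slow'] (min_width=12, slack=6)

Answer: 2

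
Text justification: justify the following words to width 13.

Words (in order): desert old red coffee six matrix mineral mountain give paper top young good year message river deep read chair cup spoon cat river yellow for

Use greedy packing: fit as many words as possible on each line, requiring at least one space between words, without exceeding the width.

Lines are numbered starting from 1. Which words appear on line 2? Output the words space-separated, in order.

Line 1: ['desert', 'old'] (min_width=10, slack=3)
Line 2: ['red', 'coffee'] (min_width=10, slack=3)
Line 3: ['six', 'matrix'] (min_width=10, slack=3)
Line 4: ['mineral'] (min_width=7, slack=6)
Line 5: ['mountain', 'give'] (min_width=13, slack=0)
Line 6: ['paper', 'top'] (min_width=9, slack=4)
Line 7: ['young', 'good'] (min_width=10, slack=3)
Line 8: ['year', 'message'] (min_width=12, slack=1)
Line 9: ['river', 'deep'] (min_width=10, slack=3)
Line 10: ['read', 'chair'] (min_width=10, slack=3)
Line 11: ['cup', 'spoon', 'cat'] (min_width=13, slack=0)
Line 12: ['river', 'yellow'] (min_width=12, slack=1)
Line 13: ['for'] (min_width=3, slack=10)

Answer: red coffee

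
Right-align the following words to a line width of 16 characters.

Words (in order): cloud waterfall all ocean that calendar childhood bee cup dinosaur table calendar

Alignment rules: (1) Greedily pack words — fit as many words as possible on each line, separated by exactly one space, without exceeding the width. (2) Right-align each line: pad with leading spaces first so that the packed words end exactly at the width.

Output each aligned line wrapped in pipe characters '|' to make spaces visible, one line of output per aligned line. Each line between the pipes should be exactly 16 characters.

Answer: | cloud waterfall|
|  all ocean that|
|        calendar|
|   childhood bee|
|    cup dinosaur|
|  table calendar|

Derivation:
Line 1: ['cloud', 'waterfall'] (min_width=15, slack=1)
Line 2: ['all', 'ocean', 'that'] (min_width=14, slack=2)
Line 3: ['calendar'] (min_width=8, slack=8)
Line 4: ['childhood', 'bee'] (min_width=13, slack=3)
Line 5: ['cup', 'dinosaur'] (min_width=12, slack=4)
Line 6: ['table', 'calendar'] (min_width=14, slack=2)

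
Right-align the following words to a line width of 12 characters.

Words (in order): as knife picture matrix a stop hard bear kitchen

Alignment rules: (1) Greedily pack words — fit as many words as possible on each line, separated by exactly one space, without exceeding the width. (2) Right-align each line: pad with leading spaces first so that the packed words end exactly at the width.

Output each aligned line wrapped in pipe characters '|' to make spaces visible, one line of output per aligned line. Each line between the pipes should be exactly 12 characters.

Answer: |    as knife|
|     picture|
|    matrix a|
|   stop hard|
|bear kitchen|

Derivation:
Line 1: ['as', 'knife'] (min_width=8, slack=4)
Line 2: ['picture'] (min_width=7, slack=5)
Line 3: ['matrix', 'a'] (min_width=8, slack=4)
Line 4: ['stop', 'hard'] (min_width=9, slack=3)
Line 5: ['bear', 'kitchen'] (min_width=12, slack=0)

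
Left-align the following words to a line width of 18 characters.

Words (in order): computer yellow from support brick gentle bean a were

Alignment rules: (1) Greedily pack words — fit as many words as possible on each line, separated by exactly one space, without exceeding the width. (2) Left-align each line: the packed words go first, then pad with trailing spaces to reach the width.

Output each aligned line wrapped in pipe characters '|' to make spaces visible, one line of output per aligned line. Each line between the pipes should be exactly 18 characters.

Line 1: ['computer', 'yellow'] (min_width=15, slack=3)
Line 2: ['from', 'support', 'brick'] (min_width=18, slack=0)
Line 3: ['gentle', 'bean', 'a', 'were'] (min_width=18, slack=0)

Answer: |computer yellow   |
|from support brick|
|gentle bean a were|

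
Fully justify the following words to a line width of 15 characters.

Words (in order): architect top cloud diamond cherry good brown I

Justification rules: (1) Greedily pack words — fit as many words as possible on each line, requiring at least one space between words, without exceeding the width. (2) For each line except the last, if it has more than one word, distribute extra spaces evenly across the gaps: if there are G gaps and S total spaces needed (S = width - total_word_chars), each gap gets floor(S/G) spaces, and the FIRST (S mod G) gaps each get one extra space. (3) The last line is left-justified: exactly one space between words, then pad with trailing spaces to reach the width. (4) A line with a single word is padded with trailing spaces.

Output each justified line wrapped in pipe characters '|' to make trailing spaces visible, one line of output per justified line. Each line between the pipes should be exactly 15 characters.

Answer: |architect   top|
|cloud   diamond|
|cherry     good|
|brown I        |

Derivation:
Line 1: ['architect', 'top'] (min_width=13, slack=2)
Line 2: ['cloud', 'diamond'] (min_width=13, slack=2)
Line 3: ['cherry', 'good'] (min_width=11, slack=4)
Line 4: ['brown', 'I'] (min_width=7, slack=8)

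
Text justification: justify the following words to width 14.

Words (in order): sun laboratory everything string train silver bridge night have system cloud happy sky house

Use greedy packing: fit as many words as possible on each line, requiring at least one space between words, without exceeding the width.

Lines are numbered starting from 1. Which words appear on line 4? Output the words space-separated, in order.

Line 1: ['sun', 'laboratory'] (min_width=14, slack=0)
Line 2: ['everything'] (min_width=10, slack=4)
Line 3: ['string', 'train'] (min_width=12, slack=2)
Line 4: ['silver', 'bridge'] (min_width=13, slack=1)
Line 5: ['night', 'have'] (min_width=10, slack=4)
Line 6: ['system', 'cloud'] (min_width=12, slack=2)
Line 7: ['happy', 'sky'] (min_width=9, slack=5)
Line 8: ['house'] (min_width=5, slack=9)

Answer: silver bridge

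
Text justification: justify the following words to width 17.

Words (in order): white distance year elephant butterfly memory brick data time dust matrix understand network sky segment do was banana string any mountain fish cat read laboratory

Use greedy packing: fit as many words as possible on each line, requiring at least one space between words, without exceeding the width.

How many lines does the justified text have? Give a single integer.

Answer: 11

Derivation:
Line 1: ['white', 'distance'] (min_width=14, slack=3)
Line 2: ['year', 'elephant'] (min_width=13, slack=4)
Line 3: ['butterfly', 'memory'] (min_width=16, slack=1)
Line 4: ['brick', 'data', 'time'] (min_width=15, slack=2)
Line 5: ['dust', 'matrix'] (min_width=11, slack=6)
Line 6: ['understand'] (min_width=10, slack=7)
Line 7: ['network', 'sky'] (min_width=11, slack=6)
Line 8: ['segment', 'do', 'was'] (min_width=14, slack=3)
Line 9: ['banana', 'string', 'any'] (min_width=17, slack=0)
Line 10: ['mountain', 'fish', 'cat'] (min_width=17, slack=0)
Line 11: ['read', 'laboratory'] (min_width=15, slack=2)
Total lines: 11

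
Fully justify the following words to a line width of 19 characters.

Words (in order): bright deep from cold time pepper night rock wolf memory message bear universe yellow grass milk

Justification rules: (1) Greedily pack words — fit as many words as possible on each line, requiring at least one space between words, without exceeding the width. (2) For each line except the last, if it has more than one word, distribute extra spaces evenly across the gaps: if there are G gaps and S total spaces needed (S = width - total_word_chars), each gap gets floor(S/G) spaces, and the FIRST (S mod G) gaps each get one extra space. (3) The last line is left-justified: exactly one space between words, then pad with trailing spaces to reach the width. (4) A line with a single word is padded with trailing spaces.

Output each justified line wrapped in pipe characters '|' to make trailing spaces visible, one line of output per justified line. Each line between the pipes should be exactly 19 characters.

Line 1: ['bright', 'deep', 'from'] (min_width=16, slack=3)
Line 2: ['cold', 'time', 'pepper'] (min_width=16, slack=3)
Line 3: ['night', 'rock', 'wolf'] (min_width=15, slack=4)
Line 4: ['memory', 'message', 'bear'] (min_width=19, slack=0)
Line 5: ['universe', 'yellow'] (min_width=15, slack=4)
Line 6: ['grass', 'milk'] (min_width=10, slack=9)

Answer: |bright   deep  from|
|cold   time  pepper|
|night   rock   wolf|
|memory message bear|
|universe     yellow|
|grass milk         |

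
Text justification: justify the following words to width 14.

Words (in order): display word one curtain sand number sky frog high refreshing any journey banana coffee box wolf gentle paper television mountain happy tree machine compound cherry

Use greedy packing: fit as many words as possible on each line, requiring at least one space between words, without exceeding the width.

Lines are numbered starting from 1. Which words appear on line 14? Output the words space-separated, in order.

Answer: cherry

Derivation:
Line 1: ['display', 'word'] (min_width=12, slack=2)
Line 2: ['one', 'curtain'] (min_width=11, slack=3)
Line 3: ['sand', 'number'] (min_width=11, slack=3)
Line 4: ['sky', 'frog', 'high'] (min_width=13, slack=1)
Line 5: ['refreshing', 'any'] (min_width=14, slack=0)
Line 6: ['journey', 'banana'] (min_width=14, slack=0)
Line 7: ['coffee', 'box'] (min_width=10, slack=4)
Line 8: ['wolf', 'gentle'] (min_width=11, slack=3)
Line 9: ['paper'] (min_width=5, slack=9)
Line 10: ['television'] (min_width=10, slack=4)
Line 11: ['mountain', 'happy'] (min_width=14, slack=0)
Line 12: ['tree', 'machine'] (min_width=12, slack=2)
Line 13: ['compound'] (min_width=8, slack=6)
Line 14: ['cherry'] (min_width=6, slack=8)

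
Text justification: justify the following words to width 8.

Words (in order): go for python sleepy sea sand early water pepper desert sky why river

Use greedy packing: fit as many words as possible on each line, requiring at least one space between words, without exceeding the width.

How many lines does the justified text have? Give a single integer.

Line 1: ['go', 'for'] (min_width=6, slack=2)
Line 2: ['python'] (min_width=6, slack=2)
Line 3: ['sleepy'] (min_width=6, slack=2)
Line 4: ['sea', 'sand'] (min_width=8, slack=0)
Line 5: ['early'] (min_width=5, slack=3)
Line 6: ['water'] (min_width=5, slack=3)
Line 7: ['pepper'] (min_width=6, slack=2)
Line 8: ['desert'] (min_width=6, slack=2)
Line 9: ['sky', 'why'] (min_width=7, slack=1)
Line 10: ['river'] (min_width=5, slack=3)
Total lines: 10

Answer: 10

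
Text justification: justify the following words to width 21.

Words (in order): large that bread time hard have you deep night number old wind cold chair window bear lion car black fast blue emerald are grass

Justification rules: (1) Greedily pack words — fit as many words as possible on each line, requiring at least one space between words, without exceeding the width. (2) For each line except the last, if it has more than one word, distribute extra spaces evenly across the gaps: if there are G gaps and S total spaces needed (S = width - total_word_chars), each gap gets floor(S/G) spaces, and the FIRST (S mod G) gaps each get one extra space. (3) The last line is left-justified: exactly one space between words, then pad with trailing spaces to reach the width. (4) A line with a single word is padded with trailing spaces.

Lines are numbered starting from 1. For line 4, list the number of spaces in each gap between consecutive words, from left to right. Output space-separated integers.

Line 1: ['large', 'that', 'bread', 'time'] (min_width=21, slack=0)
Line 2: ['hard', 'have', 'you', 'deep'] (min_width=18, slack=3)
Line 3: ['night', 'number', 'old', 'wind'] (min_width=21, slack=0)
Line 4: ['cold', 'chair', 'window'] (min_width=17, slack=4)
Line 5: ['bear', 'lion', 'car', 'black'] (min_width=19, slack=2)
Line 6: ['fast', 'blue', 'emerald', 'are'] (min_width=21, slack=0)
Line 7: ['grass'] (min_width=5, slack=16)

Answer: 3 3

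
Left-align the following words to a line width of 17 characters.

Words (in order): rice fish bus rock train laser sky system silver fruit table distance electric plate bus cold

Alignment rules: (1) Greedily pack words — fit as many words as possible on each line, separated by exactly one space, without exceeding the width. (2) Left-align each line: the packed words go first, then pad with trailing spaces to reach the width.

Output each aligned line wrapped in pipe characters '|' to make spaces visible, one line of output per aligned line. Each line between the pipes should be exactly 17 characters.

Line 1: ['rice', 'fish', 'bus'] (min_width=13, slack=4)
Line 2: ['rock', 'train', 'laser'] (min_width=16, slack=1)
Line 3: ['sky', 'system', 'silver'] (min_width=17, slack=0)
Line 4: ['fruit', 'table'] (min_width=11, slack=6)
Line 5: ['distance', 'electric'] (min_width=17, slack=0)
Line 6: ['plate', 'bus', 'cold'] (min_width=14, slack=3)

Answer: |rice fish bus    |
|rock train laser |
|sky system silver|
|fruit table      |
|distance electric|
|plate bus cold   |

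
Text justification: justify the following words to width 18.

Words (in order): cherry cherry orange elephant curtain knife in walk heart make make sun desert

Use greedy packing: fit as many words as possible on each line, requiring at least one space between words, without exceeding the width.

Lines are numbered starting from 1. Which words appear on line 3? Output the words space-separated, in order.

Line 1: ['cherry', 'cherry'] (min_width=13, slack=5)
Line 2: ['orange', 'elephant'] (min_width=15, slack=3)
Line 3: ['curtain', 'knife', 'in'] (min_width=16, slack=2)
Line 4: ['walk', 'heart', 'make'] (min_width=15, slack=3)
Line 5: ['make', 'sun', 'desert'] (min_width=15, slack=3)

Answer: curtain knife in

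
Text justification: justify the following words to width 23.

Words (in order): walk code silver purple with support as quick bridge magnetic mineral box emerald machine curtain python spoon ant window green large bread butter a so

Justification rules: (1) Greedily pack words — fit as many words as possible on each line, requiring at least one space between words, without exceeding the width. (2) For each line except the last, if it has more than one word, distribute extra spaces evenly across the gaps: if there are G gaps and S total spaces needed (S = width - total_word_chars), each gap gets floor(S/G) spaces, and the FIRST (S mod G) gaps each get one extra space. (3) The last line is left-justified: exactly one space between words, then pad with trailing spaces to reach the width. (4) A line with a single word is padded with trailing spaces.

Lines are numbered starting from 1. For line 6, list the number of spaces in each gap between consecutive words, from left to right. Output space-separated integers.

Answer: 2 1 1

Derivation:
Line 1: ['walk', 'code', 'silver', 'purple'] (min_width=23, slack=0)
Line 2: ['with', 'support', 'as', 'quick'] (min_width=21, slack=2)
Line 3: ['bridge', 'magnetic', 'mineral'] (min_width=23, slack=0)
Line 4: ['box', 'emerald', 'machine'] (min_width=19, slack=4)
Line 5: ['curtain', 'python', 'spoon'] (min_width=20, slack=3)
Line 6: ['ant', 'window', 'green', 'large'] (min_width=22, slack=1)
Line 7: ['bread', 'butter', 'a', 'so'] (min_width=17, slack=6)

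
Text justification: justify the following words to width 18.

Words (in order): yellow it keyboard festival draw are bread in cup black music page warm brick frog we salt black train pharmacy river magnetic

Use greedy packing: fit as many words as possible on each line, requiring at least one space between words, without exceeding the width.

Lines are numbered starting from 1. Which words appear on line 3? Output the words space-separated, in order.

Answer: bread in cup black

Derivation:
Line 1: ['yellow', 'it', 'keyboard'] (min_width=18, slack=0)
Line 2: ['festival', 'draw', 'are'] (min_width=17, slack=1)
Line 3: ['bread', 'in', 'cup', 'black'] (min_width=18, slack=0)
Line 4: ['music', 'page', 'warm'] (min_width=15, slack=3)
Line 5: ['brick', 'frog', 'we', 'salt'] (min_width=18, slack=0)
Line 6: ['black', 'train'] (min_width=11, slack=7)
Line 7: ['pharmacy', 'river'] (min_width=14, slack=4)
Line 8: ['magnetic'] (min_width=8, slack=10)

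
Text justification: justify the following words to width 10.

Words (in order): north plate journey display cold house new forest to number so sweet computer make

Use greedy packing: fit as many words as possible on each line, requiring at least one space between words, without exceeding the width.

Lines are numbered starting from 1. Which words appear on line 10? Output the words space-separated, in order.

Answer: make

Derivation:
Line 1: ['north'] (min_width=5, slack=5)
Line 2: ['plate'] (min_width=5, slack=5)
Line 3: ['journey'] (min_width=7, slack=3)
Line 4: ['display'] (min_width=7, slack=3)
Line 5: ['cold', 'house'] (min_width=10, slack=0)
Line 6: ['new', 'forest'] (min_width=10, slack=0)
Line 7: ['to', 'number'] (min_width=9, slack=1)
Line 8: ['so', 'sweet'] (min_width=8, slack=2)
Line 9: ['computer'] (min_width=8, slack=2)
Line 10: ['make'] (min_width=4, slack=6)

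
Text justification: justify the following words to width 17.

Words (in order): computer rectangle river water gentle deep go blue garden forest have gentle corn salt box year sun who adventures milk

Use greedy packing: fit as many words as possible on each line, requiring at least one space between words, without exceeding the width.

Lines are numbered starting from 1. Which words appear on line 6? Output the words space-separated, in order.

Answer: gentle corn salt

Derivation:
Line 1: ['computer'] (min_width=8, slack=9)
Line 2: ['rectangle', 'river'] (min_width=15, slack=2)
Line 3: ['water', 'gentle', 'deep'] (min_width=17, slack=0)
Line 4: ['go', 'blue', 'garden'] (min_width=14, slack=3)
Line 5: ['forest', 'have'] (min_width=11, slack=6)
Line 6: ['gentle', 'corn', 'salt'] (min_width=16, slack=1)
Line 7: ['box', 'year', 'sun', 'who'] (min_width=16, slack=1)
Line 8: ['adventures', 'milk'] (min_width=15, slack=2)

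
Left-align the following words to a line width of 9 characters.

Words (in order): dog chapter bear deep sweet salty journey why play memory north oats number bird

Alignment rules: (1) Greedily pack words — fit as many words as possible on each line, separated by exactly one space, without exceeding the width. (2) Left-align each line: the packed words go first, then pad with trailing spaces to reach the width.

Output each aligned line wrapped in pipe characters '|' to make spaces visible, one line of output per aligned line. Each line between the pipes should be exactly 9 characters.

Line 1: ['dog'] (min_width=3, slack=6)
Line 2: ['chapter'] (min_width=7, slack=2)
Line 3: ['bear', 'deep'] (min_width=9, slack=0)
Line 4: ['sweet'] (min_width=5, slack=4)
Line 5: ['salty'] (min_width=5, slack=4)
Line 6: ['journey'] (min_width=7, slack=2)
Line 7: ['why', 'play'] (min_width=8, slack=1)
Line 8: ['memory'] (min_width=6, slack=3)
Line 9: ['north'] (min_width=5, slack=4)
Line 10: ['oats'] (min_width=4, slack=5)
Line 11: ['number'] (min_width=6, slack=3)
Line 12: ['bird'] (min_width=4, slack=5)

Answer: |dog      |
|chapter  |
|bear deep|
|sweet    |
|salty    |
|journey  |
|why play |
|memory   |
|north    |
|oats     |
|number   |
|bird     |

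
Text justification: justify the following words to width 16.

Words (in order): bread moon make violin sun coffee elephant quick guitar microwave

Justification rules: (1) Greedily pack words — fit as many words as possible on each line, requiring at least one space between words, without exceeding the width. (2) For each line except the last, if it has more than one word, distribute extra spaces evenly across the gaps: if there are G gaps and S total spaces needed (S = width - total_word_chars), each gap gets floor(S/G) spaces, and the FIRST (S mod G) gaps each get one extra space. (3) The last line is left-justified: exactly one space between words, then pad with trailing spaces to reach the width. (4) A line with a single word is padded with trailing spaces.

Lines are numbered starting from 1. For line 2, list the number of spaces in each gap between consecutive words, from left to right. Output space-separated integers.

Answer: 7

Derivation:
Line 1: ['bread', 'moon', 'make'] (min_width=15, slack=1)
Line 2: ['violin', 'sun'] (min_width=10, slack=6)
Line 3: ['coffee', 'elephant'] (min_width=15, slack=1)
Line 4: ['quick', 'guitar'] (min_width=12, slack=4)
Line 5: ['microwave'] (min_width=9, slack=7)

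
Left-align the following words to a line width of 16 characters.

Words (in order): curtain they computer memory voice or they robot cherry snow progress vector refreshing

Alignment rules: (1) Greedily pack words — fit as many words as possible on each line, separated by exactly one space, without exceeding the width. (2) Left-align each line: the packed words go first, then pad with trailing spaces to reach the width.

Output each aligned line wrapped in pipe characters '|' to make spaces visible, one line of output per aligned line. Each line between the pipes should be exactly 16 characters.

Line 1: ['curtain', 'they'] (min_width=12, slack=4)
Line 2: ['computer', 'memory'] (min_width=15, slack=1)
Line 3: ['voice', 'or', 'they'] (min_width=13, slack=3)
Line 4: ['robot', 'cherry'] (min_width=12, slack=4)
Line 5: ['snow', 'progress'] (min_width=13, slack=3)
Line 6: ['vector'] (min_width=6, slack=10)
Line 7: ['refreshing'] (min_width=10, slack=6)

Answer: |curtain they    |
|computer memory |
|voice or they   |
|robot cherry    |
|snow progress   |
|vector          |
|refreshing      |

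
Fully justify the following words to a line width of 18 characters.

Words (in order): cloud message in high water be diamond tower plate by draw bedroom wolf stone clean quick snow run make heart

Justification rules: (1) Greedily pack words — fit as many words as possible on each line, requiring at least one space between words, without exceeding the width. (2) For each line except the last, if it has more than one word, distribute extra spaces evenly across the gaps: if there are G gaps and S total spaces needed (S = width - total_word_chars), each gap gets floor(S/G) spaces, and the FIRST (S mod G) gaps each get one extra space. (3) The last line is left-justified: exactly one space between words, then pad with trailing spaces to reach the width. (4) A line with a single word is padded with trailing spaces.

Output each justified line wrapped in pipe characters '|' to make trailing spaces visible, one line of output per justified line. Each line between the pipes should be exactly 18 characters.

Line 1: ['cloud', 'message', 'in'] (min_width=16, slack=2)
Line 2: ['high', 'water', 'be'] (min_width=13, slack=5)
Line 3: ['diamond', 'tower'] (min_width=13, slack=5)
Line 4: ['plate', 'by', 'draw'] (min_width=13, slack=5)
Line 5: ['bedroom', 'wolf', 'stone'] (min_width=18, slack=0)
Line 6: ['clean', 'quick', 'snow'] (min_width=16, slack=2)
Line 7: ['run', 'make', 'heart'] (min_width=14, slack=4)

Answer: |cloud  message  in|
|high    water   be|
|diamond      tower|
|plate    by   draw|
|bedroom wolf stone|
|clean  quick  snow|
|run make heart    |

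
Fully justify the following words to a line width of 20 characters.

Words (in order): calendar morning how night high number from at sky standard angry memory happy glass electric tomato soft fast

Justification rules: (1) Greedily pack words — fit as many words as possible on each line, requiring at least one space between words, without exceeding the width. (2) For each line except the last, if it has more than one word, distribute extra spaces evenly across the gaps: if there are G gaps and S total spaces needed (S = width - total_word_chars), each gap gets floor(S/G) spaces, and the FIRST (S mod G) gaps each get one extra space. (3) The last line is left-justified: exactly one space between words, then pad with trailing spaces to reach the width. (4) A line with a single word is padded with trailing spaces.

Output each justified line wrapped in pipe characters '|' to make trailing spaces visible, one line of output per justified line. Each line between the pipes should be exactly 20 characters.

Answer: |calendar morning how|
|night   high  number|
|from at sky standard|
|angry  memory  happy|
|glass       electric|
|tomato soft fast    |

Derivation:
Line 1: ['calendar', 'morning', 'how'] (min_width=20, slack=0)
Line 2: ['night', 'high', 'number'] (min_width=17, slack=3)
Line 3: ['from', 'at', 'sky', 'standard'] (min_width=20, slack=0)
Line 4: ['angry', 'memory', 'happy'] (min_width=18, slack=2)
Line 5: ['glass', 'electric'] (min_width=14, slack=6)
Line 6: ['tomato', 'soft', 'fast'] (min_width=16, slack=4)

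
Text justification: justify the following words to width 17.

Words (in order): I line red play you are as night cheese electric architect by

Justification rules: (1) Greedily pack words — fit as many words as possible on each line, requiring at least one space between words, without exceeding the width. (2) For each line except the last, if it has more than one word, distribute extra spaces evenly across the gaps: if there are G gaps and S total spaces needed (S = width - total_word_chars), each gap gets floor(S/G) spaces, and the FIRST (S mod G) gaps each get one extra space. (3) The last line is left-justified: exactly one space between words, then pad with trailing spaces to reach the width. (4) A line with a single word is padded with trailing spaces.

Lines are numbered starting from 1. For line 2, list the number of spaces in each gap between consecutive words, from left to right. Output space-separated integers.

Line 1: ['I', 'line', 'red', 'play'] (min_width=15, slack=2)
Line 2: ['you', 'are', 'as', 'night'] (min_width=16, slack=1)
Line 3: ['cheese', 'electric'] (min_width=15, slack=2)
Line 4: ['architect', 'by'] (min_width=12, slack=5)

Answer: 2 1 1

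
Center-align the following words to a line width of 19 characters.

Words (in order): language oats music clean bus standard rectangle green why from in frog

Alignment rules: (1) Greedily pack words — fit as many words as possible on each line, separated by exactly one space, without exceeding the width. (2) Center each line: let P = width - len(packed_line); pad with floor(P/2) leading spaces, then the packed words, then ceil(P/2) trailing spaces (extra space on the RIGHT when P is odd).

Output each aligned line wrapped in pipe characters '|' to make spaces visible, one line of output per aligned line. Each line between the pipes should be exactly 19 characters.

Line 1: ['language', 'oats', 'music'] (min_width=19, slack=0)
Line 2: ['clean', 'bus', 'standard'] (min_width=18, slack=1)
Line 3: ['rectangle', 'green', 'why'] (min_width=19, slack=0)
Line 4: ['from', 'in', 'frog'] (min_width=12, slack=7)

Answer: |language oats music|
|clean bus standard |
|rectangle green why|
|   from in frog    |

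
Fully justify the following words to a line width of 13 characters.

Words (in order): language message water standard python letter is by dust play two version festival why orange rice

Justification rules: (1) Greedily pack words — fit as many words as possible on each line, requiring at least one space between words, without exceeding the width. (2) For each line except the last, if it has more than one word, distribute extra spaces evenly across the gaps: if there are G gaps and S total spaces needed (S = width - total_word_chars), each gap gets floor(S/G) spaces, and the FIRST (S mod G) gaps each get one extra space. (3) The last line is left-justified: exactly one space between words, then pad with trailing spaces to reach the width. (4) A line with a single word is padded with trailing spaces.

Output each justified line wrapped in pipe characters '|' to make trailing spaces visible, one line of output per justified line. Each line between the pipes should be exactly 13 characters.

Line 1: ['language'] (min_width=8, slack=5)
Line 2: ['message', 'water'] (min_width=13, slack=0)
Line 3: ['standard'] (min_width=8, slack=5)
Line 4: ['python', 'letter'] (min_width=13, slack=0)
Line 5: ['is', 'by', 'dust'] (min_width=10, slack=3)
Line 6: ['play', 'two'] (min_width=8, slack=5)
Line 7: ['version'] (min_width=7, slack=6)
Line 8: ['festival', 'why'] (min_width=12, slack=1)
Line 9: ['orange', 'rice'] (min_width=11, slack=2)

Answer: |language     |
|message water|
|standard     |
|python letter|
|is   by  dust|
|play      two|
|version      |
|festival  why|
|orange rice  |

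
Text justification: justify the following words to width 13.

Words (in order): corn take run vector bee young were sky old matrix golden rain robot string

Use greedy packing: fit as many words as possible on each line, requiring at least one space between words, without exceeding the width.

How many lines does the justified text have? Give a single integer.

Answer: 7

Derivation:
Line 1: ['corn', 'take', 'run'] (min_width=13, slack=0)
Line 2: ['vector', 'bee'] (min_width=10, slack=3)
Line 3: ['young', 'were'] (min_width=10, slack=3)
Line 4: ['sky', 'old'] (min_width=7, slack=6)
Line 5: ['matrix', 'golden'] (min_width=13, slack=0)
Line 6: ['rain', 'robot'] (min_width=10, slack=3)
Line 7: ['string'] (min_width=6, slack=7)
Total lines: 7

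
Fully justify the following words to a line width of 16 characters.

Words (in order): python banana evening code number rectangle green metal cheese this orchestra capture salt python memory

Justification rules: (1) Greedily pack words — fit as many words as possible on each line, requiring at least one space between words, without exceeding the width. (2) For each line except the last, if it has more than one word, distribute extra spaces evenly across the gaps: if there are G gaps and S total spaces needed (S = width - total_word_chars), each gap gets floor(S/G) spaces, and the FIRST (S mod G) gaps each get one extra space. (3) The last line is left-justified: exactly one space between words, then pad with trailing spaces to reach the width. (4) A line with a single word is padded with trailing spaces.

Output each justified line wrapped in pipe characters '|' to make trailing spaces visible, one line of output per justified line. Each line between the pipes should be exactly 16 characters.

Answer: |python    banana|
|evening     code|
|number rectangle|
|green      metal|
|cheese      this|
|orchestra       |
|capture     salt|
|python memory   |

Derivation:
Line 1: ['python', 'banana'] (min_width=13, slack=3)
Line 2: ['evening', 'code'] (min_width=12, slack=4)
Line 3: ['number', 'rectangle'] (min_width=16, slack=0)
Line 4: ['green', 'metal'] (min_width=11, slack=5)
Line 5: ['cheese', 'this'] (min_width=11, slack=5)
Line 6: ['orchestra'] (min_width=9, slack=7)
Line 7: ['capture', 'salt'] (min_width=12, slack=4)
Line 8: ['python', 'memory'] (min_width=13, slack=3)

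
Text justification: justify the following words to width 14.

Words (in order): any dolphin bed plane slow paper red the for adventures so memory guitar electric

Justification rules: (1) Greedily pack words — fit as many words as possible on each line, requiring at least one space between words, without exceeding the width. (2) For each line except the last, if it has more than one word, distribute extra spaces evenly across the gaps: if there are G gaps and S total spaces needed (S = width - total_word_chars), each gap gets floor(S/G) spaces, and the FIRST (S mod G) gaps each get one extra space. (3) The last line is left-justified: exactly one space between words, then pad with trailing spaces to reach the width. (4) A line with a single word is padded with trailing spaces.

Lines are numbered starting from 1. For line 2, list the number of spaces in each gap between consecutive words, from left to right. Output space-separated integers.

Line 1: ['any', 'dolphin'] (min_width=11, slack=3)
Line 2: ['bed', 'plane', 'slow'] (min_width=14, slack=0)
Line 3: ['paper', 'red', 'the'] (min_width=13, slack=1)
Line 4: ['for', 'adventures'] (min_width=14, slack=0)
Line 5: ['so', 'memory'] (min_width=9, slack=5)
Line 6: ['guitar'] (min_width=6, slack=8)
Line 7: ['electric'] (min_width=8, slack=6)

Answer: 1 1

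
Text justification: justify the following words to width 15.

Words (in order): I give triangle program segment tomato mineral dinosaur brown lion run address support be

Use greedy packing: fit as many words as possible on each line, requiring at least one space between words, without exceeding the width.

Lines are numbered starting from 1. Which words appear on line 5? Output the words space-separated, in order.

Line 1: ['I', 'give', 'triangle'] (min_width=15, slack=0)
Line 2: ['program', 'segment'] (min_width=15, slack=0)
Line 3: ['tomato', 'mineral'] (min_width=14, slack=1)
Line 4: ['dinosaur', 'brown'] (min_width=14, slack=1)
Line 5: ['lion', 'run'] (min_width=8, slack=7)
Line 6: ['address', 'support'] (min_width=15, slack=0)
Line 7: ['be'] (min_width=2, slack=13)

Answer: lion run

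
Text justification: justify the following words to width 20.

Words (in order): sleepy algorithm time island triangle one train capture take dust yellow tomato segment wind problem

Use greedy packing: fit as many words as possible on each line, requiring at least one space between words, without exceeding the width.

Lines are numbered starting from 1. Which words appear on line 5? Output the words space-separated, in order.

Answer: tomato segment wind

Derivation:
Line 1: ['sleepy', 'algorithm'] (min_width=16, slack=4)
Line 2: ['time', 'island', 'triangle'] (min_width=20, slack=0)
Line 3: ['one', 'train', 'capture'] (min_width=17, slack=3)
Line 4: ['take', 'dust', 'yellow'] (min_width=16, slack=4)
Line 5: ['tomato', 'segment', 'wind'] (min_width=19, slack=1)
Line 6: ['problem'] (min_width=7, slack=13)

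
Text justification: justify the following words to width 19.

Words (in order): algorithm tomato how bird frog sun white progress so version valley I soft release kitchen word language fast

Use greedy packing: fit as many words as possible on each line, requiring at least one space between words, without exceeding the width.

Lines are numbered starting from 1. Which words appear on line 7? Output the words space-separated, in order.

Line 1: ['algorithm', 'tomato'] (min_width=16, slack=3)
Line 2: ['how', 'bird', 'frog', 'sun'] (min_width=17, slack=2)
Line 3: ['white', 'progress', 'so'] (min_width=17, slack=2)
Line 4: ['version', 'valley', 'I'] (min_width=16, slack=3)
Line 5: ['soft', 'release'] (min_width=12, slack=7)
Line 6: ['kitchen', 'word'] (min_width=12, slack=7)
Line 7: ['language', 'fast'] (min_width=13, slack=6)

Answer: language fast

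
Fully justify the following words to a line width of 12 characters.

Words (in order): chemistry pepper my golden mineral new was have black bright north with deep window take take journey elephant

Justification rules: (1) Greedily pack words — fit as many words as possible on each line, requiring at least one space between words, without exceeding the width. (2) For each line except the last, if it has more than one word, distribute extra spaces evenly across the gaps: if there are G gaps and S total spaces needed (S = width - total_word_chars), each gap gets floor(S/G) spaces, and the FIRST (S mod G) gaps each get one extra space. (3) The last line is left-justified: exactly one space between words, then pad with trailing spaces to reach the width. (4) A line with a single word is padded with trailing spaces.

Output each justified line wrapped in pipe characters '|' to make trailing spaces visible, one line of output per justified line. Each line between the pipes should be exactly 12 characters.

Answer: |chemistry   |
|pepper    my|
|golden      |
|mineral  new|
|was     have|
|black bright|
|north   with|
|deep  window|
|take    take|
|journey     |
|elephant    |

Derivation:
Line 1: ['chemistry'] (min_width=9, slack=3)
Line 2: ['pepper', 'my'] (min_width=9, slack=3)
Line 3: ['golden'] (min_width=6, slack=6)
Line 4: ['mineral', 'new'] (min_width=11, slack=1)
Line 5: ['was', 'have'] (min_width=8, slack=4)
Line 6: ['black', 'bright'] (min_width=12, slack=0)
Line 7: ['north', 'with'] (min_width=10, slack=2)
Line 8: ['deep', 'window'] (min_width=11, slack=1)
Line 9: ['take', 'take'] (min_width=9, slack=3)
Line 10: ['journey'] (min_width=7, slack=5)
Line 11: ['elephant'] (min_width=8, slack=4)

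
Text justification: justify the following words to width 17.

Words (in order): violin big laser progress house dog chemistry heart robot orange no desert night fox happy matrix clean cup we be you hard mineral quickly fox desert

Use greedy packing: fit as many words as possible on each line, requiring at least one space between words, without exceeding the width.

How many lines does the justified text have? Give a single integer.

Answer: 10

Derivation:
Line 1: ['violin', 'big', 'laser'] (min_width=16, slack=1)
Line 2: ['progress', 'house'] (min_width=14, slack=3)
Line 3: ['dog', 'chemistry'] (min_width=13, slack=4)
Line 4: ['heart', 'robot'] (min_width=11, slack=6)
Line 5: ['orange', 'no', 'desert'] (min_width=16, slack=1)
Line 6: ['night', 'fox', 'happy'] (min_width=15, slack=2)
Line 7: ['matrix', 'clean', 'cup'] (min_width=16, slack=1)
Line 8: ['we', 'be', 'you', 'hard'] (min_width=14, slack=3)
Line 9: ['mineral', 'quickly'] (min_width=15, slack=2)
Line 10: ['fox', 'desert'] (min_width=10, slack=7)
Total lines: 10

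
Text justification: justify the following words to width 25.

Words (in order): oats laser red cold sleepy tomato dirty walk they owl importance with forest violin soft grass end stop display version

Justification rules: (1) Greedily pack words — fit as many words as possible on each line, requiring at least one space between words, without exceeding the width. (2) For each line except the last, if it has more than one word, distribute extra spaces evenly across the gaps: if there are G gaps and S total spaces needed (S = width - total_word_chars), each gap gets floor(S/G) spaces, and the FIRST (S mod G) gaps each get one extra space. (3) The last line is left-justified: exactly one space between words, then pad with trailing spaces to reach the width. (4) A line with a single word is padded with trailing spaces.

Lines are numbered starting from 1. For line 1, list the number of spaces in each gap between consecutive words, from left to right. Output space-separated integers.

Line 1: ['oats', 'laser', 'red', 'cold'] (min_width=19, slack=6)
Line 2: ['sleepy', 'tomato', 'dirty', 'walk'] (min_width=24, slack=1)
Line 3: ['they', 'owl', 'importance', 'with'] (min_width=24, slack=1)
Line 4: ['forest', 'violin', 'soft', 'grass'] (min_width=24, slack=1)
Line 5: ['end', 'stop', 'display', 'version'] (min_width=24, slack=1)

Answer: 3 3 3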